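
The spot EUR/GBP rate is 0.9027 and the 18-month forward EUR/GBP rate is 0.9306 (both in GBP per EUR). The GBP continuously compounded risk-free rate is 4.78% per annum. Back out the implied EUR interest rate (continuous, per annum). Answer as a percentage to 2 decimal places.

2.75%

F = S·e^((r_GBP − r_EUR)T) ⇒ r_EUR = r_GBP − ln(F/S)/T
ln(0.9306/0.9027) = 0.030439; /(18/12) = 0.020293
r_EUR = 0.0478 − 0.020293 = 0.027507
r_EUR = 2.75%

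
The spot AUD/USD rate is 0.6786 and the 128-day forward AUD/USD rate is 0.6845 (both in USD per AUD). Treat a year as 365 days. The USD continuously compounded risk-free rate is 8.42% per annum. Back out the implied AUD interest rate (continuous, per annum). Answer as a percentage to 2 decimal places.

F = S·e^((r_USD − r_AUD)T) ⇒ r_AUD = r_USD − ln(F/S)/T
ln(0.6845/0.6786) = 0.008657; /(128/365) = 0.024686
r_AUD = 0.0842 − 0.024686 = 0.059514
r_AUD = 5.95%

5.95%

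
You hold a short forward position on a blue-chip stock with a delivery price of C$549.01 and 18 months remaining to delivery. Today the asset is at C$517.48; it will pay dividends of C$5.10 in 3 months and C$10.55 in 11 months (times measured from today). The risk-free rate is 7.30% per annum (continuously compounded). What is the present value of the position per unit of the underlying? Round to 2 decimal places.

PV(remaining dividends) I = 5.10·e^(−0.0730·3/12) + 10.55·e^(−0.0730·11/12) = 14.8749
Current forward F = (S − I)·e^(rT) = (517.48 − 14.8749)·e^(0.0730·18/12) = 502.6051 × 1.115720 = 560.7666
Value (long) = (F − K)·e^(−rT) = (560.7666 − 549.01) × 0.896282 = 10.5372
Short position value = −(long value) = -C$10.54

-C$10.54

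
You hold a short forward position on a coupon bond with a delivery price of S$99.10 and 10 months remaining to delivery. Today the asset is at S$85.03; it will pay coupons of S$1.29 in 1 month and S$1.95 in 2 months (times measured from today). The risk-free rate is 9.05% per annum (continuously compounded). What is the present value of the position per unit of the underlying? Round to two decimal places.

PV(remaining coupons) I = 1.29·e^(−0.0905·1/12) + 1.95·e^(−0.0905·2/12) = 3.2011
Current forward F = (S − I)·e^(rT) = (85.03 − 3.2011)·e^(0.0905·10/12) = 81.8289 × 1.078333 = 88.2388
Value (long) = (F − K)·e^(−rT) = (88.2388 − 99.10) × 0.927357 = -10.0722
Short position value = −(long value) = S$10.07

S$10.07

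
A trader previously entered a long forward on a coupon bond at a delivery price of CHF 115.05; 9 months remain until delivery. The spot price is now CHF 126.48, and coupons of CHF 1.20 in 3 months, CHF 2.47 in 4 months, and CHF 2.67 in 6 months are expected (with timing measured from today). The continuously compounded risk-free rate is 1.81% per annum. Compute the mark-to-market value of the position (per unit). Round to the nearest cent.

CHF 6.69

PV(remaining coupons) I = 1.20·e^(−0.0181·3/12) + 2.47·e^(−0.0181·4/12) + 2.67·e^(−0.0181·6/12) = 6.2957
Current forward F = (S − I)·e^(rT) = (126.48 − 6.2957)·e^(0.0181·9/12) = 120.1843 × 1.013668 = 121.8270
Value (long) = (F − K)·e^(−rT) = (121.8270 − 115.05) × 0.986517 = 6.6856
Value = CHF 6.69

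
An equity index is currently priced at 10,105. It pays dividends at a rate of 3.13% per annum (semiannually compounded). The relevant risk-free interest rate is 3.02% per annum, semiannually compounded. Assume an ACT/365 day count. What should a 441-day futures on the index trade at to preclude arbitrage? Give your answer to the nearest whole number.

F = S · (1+r/2)^(2T) / (1+q/2)^(2T)
= 10105 × 1.036879 / 1.038237 = 10105 × 0.998692
F = 10,092

10,092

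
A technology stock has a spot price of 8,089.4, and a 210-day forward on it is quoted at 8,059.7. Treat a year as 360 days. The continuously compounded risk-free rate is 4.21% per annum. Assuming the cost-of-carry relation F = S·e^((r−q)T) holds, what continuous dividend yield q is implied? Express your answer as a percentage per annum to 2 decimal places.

From F = S·e^((r−q)T): (r − q) = ln(F/S)/T
ln(8059.7/8089.4) = ln(0.996329) = -0.003678
(r − q) = -0.003678 / (210/360) = -0.006305
q = r − ln(F/S)/T = 0.0421 + 0.006305 = 0.048405
q = 4.84%

4.84%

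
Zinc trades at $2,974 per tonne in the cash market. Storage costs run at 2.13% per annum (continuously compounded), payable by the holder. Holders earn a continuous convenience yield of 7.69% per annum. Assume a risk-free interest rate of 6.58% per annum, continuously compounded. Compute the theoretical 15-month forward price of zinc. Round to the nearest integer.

Net carry = r + u − y = 0.0658 + 0.0213 − 0.0769 = 0.0102
F = S·e^((r+u−y)T) = 2974 · e^(0.0102 × 15/12) = 2974 · e^0.012750
= 2974 × 1.012832 = $3,012 per tonne

$3,012 per tonne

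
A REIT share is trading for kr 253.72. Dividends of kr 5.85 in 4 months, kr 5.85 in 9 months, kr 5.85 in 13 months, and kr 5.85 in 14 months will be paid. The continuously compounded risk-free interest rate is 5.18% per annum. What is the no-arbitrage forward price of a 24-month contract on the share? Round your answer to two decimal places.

kr 256.55

PV(dividends) I = 5.85·e^(−0.0518·4/12) + 5.85·e^(−0.0518·9/12) + 5.85·e^(−0.0518·13/12) + 5.85·e^(−0.0518·14/12)
I = 5.7499 + 5.6271 + 5.5308 + 5.5069 = 22.4147
F = (S − I)·e^(rT) = (253.72 − 22.4147) · e^(0.0518·24/12)
= 231.3053 · e^0.103600 = 231.3053 × 1.109157 = kr 256.55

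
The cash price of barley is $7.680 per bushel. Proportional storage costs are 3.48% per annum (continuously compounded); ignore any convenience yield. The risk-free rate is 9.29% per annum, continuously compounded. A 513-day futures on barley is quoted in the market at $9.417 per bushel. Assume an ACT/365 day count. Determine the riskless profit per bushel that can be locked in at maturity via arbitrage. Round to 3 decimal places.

$0.227 per bushel

Fair futures: F* = S·e^(carry·T), with carry = (r + u) = 0.0929 + 0.0348 = 0.1277
F* = 7.680 · e^(0.1277 × 513/365) = 7.680 · e^0.179480 = 7.680 × 1.196595 = $9.1898
Market $9.417 > fair $9.1898: forward overpriced → cash-and-carry (buy spot, short the forward).
At maturity, profit = |F_mkt − F*| = |9.417 − 9.1898| = $0.227 per bushel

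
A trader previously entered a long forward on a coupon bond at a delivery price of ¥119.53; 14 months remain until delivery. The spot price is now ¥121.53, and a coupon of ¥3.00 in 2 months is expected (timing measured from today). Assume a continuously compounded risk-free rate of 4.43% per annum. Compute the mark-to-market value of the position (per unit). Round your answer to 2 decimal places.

PV(remaining coupons) I = 3.00·e^(−0.0443·2/12) = 2.9779
Current forward F = (S − I)·e^(rT) = (121.53 − 2.9779)·e^(0.0443·14/12) = 118.5521 × 1.053042 = 124.8403
Value (long) = (F − K)·e^(−rT) = (124.8403 − 119.53) × 0.949630 = 5.0428
Value = ¥5.04

¥5.04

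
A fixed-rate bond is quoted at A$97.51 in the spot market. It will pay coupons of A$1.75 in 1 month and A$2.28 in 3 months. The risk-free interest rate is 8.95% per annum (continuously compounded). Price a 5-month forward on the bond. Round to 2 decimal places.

PV(coupons) I = 1.75·e^(−0.0895·1/12) + 2.28·e^(−0.0895·3/12)
I = 1.7370 + 2.2296 = 3.9666
F = (S − I)·e^(rT) = (97.51 − 3.9666) · e^(0.0895·5/12)
= 93.5434 · e^0.037292 = 93.5434 × 1.037996 = A$97.10

A$97.10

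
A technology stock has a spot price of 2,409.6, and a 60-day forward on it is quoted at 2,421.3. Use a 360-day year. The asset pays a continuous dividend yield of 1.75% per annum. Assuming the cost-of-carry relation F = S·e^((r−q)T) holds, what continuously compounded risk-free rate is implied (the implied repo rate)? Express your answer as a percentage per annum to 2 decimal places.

4.66%

From F = S·e^((r−q)T): (r − q) = ln(F/S)/T
ln(2421.3/2409.6) = ln(1.004856) = 0.004844
(r − q) = 0.004844 / (60/360) = 0.029064
r = ln(F/S)/T + q = 0.029064 + 0.0175 = 0.046564
r = 4.66%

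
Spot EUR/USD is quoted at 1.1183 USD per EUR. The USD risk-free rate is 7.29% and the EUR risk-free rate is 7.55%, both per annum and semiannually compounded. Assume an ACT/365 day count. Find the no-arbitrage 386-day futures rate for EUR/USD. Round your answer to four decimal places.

By covered interest parity, F = S · (1+r_USD/2)^(2T) / (1+r_EUR/2)^(2T)
= 1.1183 × 1.078663 / 1.081527 = 1.1183 × 0.997352
F = 1.1153 USD per EUR

1.1153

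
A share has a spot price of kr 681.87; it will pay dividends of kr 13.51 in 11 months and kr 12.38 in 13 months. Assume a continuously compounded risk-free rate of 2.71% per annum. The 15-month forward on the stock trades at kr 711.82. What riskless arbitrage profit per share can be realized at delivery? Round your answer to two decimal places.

PV(dividends) I = 13.51·e^(−0.0271·11/12) + 12.38·e^(−0.0271·13/12) = 25.2004
Fair forward F* = (S − I)·e^(rT) = (681.87 − 25.2004)·e^0.033875 = 656.6696 × 1.034455 = 679.2952
Market kr 711.82 > fair 679.2952: forward overpriced → cash-and-carry (borrow at r, buy the stock and collect the dividends, short the forward).
Profit at T = |F_mkt − F*| = |711.82 − 679.2952| = kr 32.52 per share

kr 32.52 per share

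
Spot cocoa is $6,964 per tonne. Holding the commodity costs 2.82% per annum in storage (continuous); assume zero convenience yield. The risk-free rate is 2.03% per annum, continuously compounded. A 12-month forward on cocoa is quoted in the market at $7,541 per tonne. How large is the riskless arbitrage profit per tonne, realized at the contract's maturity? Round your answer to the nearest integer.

$231 per tonne

Fair forward: F* = S·e^(carry·T), with carry = (r + u) = 0.0203 + 0.0282 = 0.0485
F* = 6964 · e^(0.0485 × 12/12) = 6964 · e^0.048500 = 6964 × 1.049695 = $7310.0760
Market $7541 > fair $7310.0760: forward overpriced → cash-and-carry (buy spot, short the forward).
At maturity, profit = |F_mkt − F*| = |7541 − 7310.0760| = $231 per tonne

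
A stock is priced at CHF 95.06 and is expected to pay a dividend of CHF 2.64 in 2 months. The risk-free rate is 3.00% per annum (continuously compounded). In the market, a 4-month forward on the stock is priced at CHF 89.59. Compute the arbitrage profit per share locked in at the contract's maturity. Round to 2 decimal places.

CHF 3.77 per share

PV(dividends) I = 2.64·e^(−0.0300·2/12) = 2.6268
Fair forward F* = (S − I)·e^(rT) = (95.06 − 2.6268)·e^0.010000 = 92.4332 × 1.010050 = 93.3622
Market CHF 89.59 < fair 93.3622: forward underpriced → reverse cash-and-carry (short the stock, invest proceeds at r, pay the dividends, go long the forward).
Profit at T = |F_mkt − F*| = |89.59 − 93.3622| = CHF 3.77 per share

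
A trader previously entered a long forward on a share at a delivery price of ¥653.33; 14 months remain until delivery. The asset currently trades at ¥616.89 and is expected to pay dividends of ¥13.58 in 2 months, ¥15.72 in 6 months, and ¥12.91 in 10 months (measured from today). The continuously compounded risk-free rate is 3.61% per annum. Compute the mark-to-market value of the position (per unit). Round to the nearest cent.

-¥50.96

PV(remaining dividends) I = 13.58·e^(−0.0361·2/12) + 15.72·e^(−0.0361·6/12) + 12.91·e^(−0.0361·10/12) = 41.4647
Current forward F = (S − I)·e^(rT) = (616.89 − 41.4647)·e^(0.0361·14/12) = 575.4253 × 1.043016 = 600.1778
Value (long) = (F − K)·e^(−rT) = (600.1778 − 653.33) × 0.958758 = -50.9601
Value = -¥50.96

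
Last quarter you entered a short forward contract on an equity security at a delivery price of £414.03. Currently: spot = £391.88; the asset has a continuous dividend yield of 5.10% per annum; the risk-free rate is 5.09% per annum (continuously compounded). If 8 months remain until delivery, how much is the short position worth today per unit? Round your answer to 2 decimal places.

Current fair forward for the remaining 8 months: F = S·e^((r − q)·T), (r − q) = 0.0509 − 0.0510 = -0.0001
F = 391.88 · e^(-0.0001 × 8/12) = 391.88 × 0.999933 = 391.8537
Value of long forward = (F − K)·e^(−rT) = (391.8537 − 414.03) · e^(−0.0509·8/12)
= -22.1763 × 0.966636 = -21.44
Short position value = −(long value) = £21.44

£21.44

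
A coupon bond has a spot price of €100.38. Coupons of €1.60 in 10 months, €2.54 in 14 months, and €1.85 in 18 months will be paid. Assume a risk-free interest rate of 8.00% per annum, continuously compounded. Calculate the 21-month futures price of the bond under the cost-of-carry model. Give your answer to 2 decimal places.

PV(coupons) I = 1.60·e^(−0.0800·10/12) + 2.54·e^(−0.0800·14/12) + 1.85·e^(−0.0800·18/12)
I = 1.4968 + 2.3137 + 1.6408 = 5.4513
F = (S − I)·e^(rT) = (100.38 − 5.4513) · e^(0.0800·21/12)
= 94.9287 · e^0.140000 = 94.9287 × 1.150274 = €109.19

€109.19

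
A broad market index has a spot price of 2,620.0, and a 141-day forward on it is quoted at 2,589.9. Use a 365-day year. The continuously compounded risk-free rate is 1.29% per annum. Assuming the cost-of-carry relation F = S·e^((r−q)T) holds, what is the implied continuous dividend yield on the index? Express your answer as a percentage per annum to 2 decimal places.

4.28%

From F = S·e^((r−q)T): (r − q) = ln(F/S)/T
ln(2589.9/2620.0) = ln(0.988511) = -0.011556
(r − q) = -0.011556 / (141/365) = -0.029914
q = r − ln(F/S)/T = 0.0129 + 0.029914 = 0.042814
q = 4.28%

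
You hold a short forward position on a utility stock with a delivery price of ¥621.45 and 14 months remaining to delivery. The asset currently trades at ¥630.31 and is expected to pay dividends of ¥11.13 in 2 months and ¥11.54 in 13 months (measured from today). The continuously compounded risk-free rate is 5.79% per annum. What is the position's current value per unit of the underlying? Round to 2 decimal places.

-¥27.59

PV(remaining dividends) I = 11.13·e^(−0.0579·2/12) + 11.54·e^(−0.0579·13/12) = 21.8615
Current forward F = (S − I)·e^(rT) = (630.31 − 21.8615)·e^(0.0579·14/12) = 608.4485 × 1.069884 = 650.9693
Value (long) = (F − K)·e^(−rT) = (650.9693 − 621.45) × 0.934681 = 27.5911
Short position value = −(long value) = -¥27.59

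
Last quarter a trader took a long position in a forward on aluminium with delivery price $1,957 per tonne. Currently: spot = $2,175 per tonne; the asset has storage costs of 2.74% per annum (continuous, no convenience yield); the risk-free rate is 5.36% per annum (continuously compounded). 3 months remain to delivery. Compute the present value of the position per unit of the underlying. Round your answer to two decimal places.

$259.00 per tonne

Current fair forward for the remaining 3 months: F = S·e^((r + u)·T), (r + u) = 0.0536 + 0.0274 = 0.0810
F = 2175 · e^(0.0810 × 3/12) = 2175 × 1.02045642 = 2219.4927
Value of long forward = (F − K)·e^(−rT) = (2219.4927 − 1957) · e^(−0.0536·3/12)
= 262.4927 × 0.98668938 = 259.00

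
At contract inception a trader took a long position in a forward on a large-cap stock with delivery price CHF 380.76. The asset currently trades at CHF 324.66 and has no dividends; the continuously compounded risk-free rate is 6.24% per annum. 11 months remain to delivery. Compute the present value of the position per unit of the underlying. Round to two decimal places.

Current fair forward for the remaining 11 months: F = S·e^(r·T), r = 0.0624
F = 324.66 · e^(0.0624 × 11/12) = 324.66 × 1.058868 = 343.7721
Value of long forward = (F − K)·e^(−rT) = (343.7721 − 380.76) · e^(−0.0624·11/12)
= -36.9879 × 0.944405 = -34.93

-CHF 34.93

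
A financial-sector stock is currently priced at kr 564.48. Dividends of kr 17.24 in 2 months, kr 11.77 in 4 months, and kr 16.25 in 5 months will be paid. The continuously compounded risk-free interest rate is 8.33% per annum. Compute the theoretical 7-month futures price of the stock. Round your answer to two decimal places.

PV(dividends) I = 17.24·e^(−0.0833·2/12) + 11.77·e^(−0.0833·4/12) + 16.25·e^(−0.0833·5/12)
I = 17.0023 + 11.4477 + 15.6957 = 44.1457
F = (S − I)·e^(rT) = (564.48 − 44.1457) · e^(0.0833·7/12)
= 520.3343 · e^0.048592 = 520.3343 × 1.049792 = kr 546.24

kr 546.24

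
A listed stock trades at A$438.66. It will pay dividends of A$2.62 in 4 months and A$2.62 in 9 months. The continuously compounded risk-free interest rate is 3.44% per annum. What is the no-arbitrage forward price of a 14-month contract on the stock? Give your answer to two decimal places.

PV(dividends) I = 2.62·e^(−0.0344·4/12) + 2.62·e^(−0.0344·9/12)
I = 2.5901 + 2.5533 = 5.1434
F = (S − I)·e^(rT) = (438.66 − 5.1434) · e^(0.0344·14/12)
= 433.5166 · e^0.040133 = 433.5166 × 1.040949 = A$451.27

A$451.27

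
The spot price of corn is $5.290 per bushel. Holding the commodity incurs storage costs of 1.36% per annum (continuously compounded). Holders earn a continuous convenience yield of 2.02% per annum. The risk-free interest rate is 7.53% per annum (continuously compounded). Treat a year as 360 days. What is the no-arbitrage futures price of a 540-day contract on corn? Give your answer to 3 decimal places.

Net carry = r + u − y = 0.0753 + 0.0136 − 0.0202 = 0.0687
F = S·e^((r+u−y)T) = 5.290 · e^(0.0687 × 540/360) = 5.290 · e^0.103050
= 5.290 × 1.108547 = $5.864 per bushel

$5.864 per bushel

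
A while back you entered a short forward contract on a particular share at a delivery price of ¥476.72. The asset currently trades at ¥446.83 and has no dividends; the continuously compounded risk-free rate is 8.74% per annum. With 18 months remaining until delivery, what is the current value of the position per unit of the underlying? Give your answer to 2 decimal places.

-¥28.68

Current fair forward for the remaining 18 months: F = S·e^(r·T), r = 0.0874
F = 446.83 · e^(0.0874 × 18/12) = 446.83 × 1.140082 = 509.4228
Value of long forward = (F − K)·e^(−rT) = (509.4228 − 476.72) · e^(−0.0874·18/12)
= 32.7028 × 0.877130 = 28.68
Short position value = −(long value) = -¥28.68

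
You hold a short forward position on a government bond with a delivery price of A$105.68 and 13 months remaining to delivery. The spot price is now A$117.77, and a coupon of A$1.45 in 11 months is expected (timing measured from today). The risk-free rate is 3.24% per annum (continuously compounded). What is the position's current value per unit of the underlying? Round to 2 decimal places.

PV(remaining coupons) I = 1.45·e^(−0.0324·11/12) = 1.4076
Current forward F = (S − I)·e^(rT) = (117.77 − 1.4076)·e^(0.0324·13/12) = 116.3624 × 1.035723 = 120.5192
Value (long) = (F − K)·e^(−rT) = (120.5192 − 105.68) × 0.965509 = 14.3274
Short position value = −(long value) = -A$14.33

-A$14.33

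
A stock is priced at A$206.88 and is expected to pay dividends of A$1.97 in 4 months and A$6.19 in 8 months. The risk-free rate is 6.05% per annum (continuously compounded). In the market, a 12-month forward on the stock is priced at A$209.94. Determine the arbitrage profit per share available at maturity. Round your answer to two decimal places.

A$1.48 per share

PV(dividends) I = 1.97·e^(−0.0605·4/12) + 6.19·e^(−0.0605·8/12) = 7.8760
Fair forward F* = (S − I)·e^(rT) = (206.88 − 7.8760)·e^0.060500 = 199.0040 × 1.062368 = 211.4155
Market A$209.94 < fair 211.4155: forward underpriced → reverse cash-and-carry (short the stock, invest proceeds at r, pay the dividends, go long the forward).
Profit at T = |F_mkt − F*| = |209.94 − 211.4155| = A$1.48 per share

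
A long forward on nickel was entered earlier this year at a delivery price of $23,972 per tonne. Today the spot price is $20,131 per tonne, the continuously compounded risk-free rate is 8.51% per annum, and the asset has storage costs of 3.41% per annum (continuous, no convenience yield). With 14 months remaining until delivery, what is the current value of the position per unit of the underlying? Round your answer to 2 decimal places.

Current fair forward for the remaining 14 months: F = S·e^((r + u)·T), (r + u) = 0.0851 + 0.0341 = 0.1192
F = 20131 · e^(0.1192 × 14/12) = 20131 × 1.14920071 = 23134.5595
Value of long forward = (F − K)·e^(−rT) = (23134.5595 − 23972) · e^(−0.0851·14/12)
= -837.4405 × 0.90548612 = -758.29

-$758.29 per tonne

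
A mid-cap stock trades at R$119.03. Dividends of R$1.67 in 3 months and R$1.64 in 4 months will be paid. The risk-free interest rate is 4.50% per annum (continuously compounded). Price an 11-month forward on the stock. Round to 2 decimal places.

PV(dividends) I = 1.67·e^(−0.0450·3/12) + 1.64·e^(−0.0450·4/12)
I = 1.6513 + 1.6156 = 3.2669
F = (S − I)·e^(rT) = (119.03 − 3.2669) · e^(0.0450·11/12)
= 115.7631 · e^0.041250 = 115.7631 × 1.042113 = R$120.64

R$120.64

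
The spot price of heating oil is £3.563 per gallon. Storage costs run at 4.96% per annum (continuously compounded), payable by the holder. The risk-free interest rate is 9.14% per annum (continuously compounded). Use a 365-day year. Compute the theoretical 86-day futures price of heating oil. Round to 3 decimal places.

Net carry = r + u − y = 0.0914 + 0.0496 − 0.0000 = 0.1410
F = S·e^((r+u−y)T) = 3.563 · e^(0.1410 × 86/365) = 3.563 · e^0.033222
= 3.563 × 1.033780 = £3.683 per gallon

£3.683 per gallon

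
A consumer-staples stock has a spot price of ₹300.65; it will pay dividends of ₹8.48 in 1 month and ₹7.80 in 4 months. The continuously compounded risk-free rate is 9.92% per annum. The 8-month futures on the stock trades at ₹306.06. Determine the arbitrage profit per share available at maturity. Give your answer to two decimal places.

PV(dividends) I = 8.48·e^(−0.0992·1/12) + 7.80·e^(−0.0992·4/12) = 15.9565
Fair futures F* = (S − I)·e^(rT) = (300.65 − 15.9565)·e^0.066133 = 284.6935 × 1.068369 = 304.1577
Market ₹306.06 > fair 304.1577: forward overpriced → cash-and-carry (borrow at r, buy the stock and collect the dividends, short the forward).
Profit at T = |F_mkt − F*| = |306.06 − 304.1577| = ₹1.90 per share

₹1.90 per share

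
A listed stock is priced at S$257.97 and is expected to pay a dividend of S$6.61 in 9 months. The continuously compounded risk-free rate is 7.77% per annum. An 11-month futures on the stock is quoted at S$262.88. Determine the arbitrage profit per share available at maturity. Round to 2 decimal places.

S$7.44 per share

PV(dividends) I = 6.61·e^(−0.0777·9/12) = 6.2358
Fair futures F* = (S − I)·e^(rT) = (257.97 − 6.2358)·e^0.071225 = 251.7342 × 1.073823 = 270.3180
Market S$262.88 < fair 270.3180: forward underpriced → reverse cash-and-carry (short the stock, invest proceeds at r, pay the dividends, go long the forward).
Profit at T = |F_mkt − F*| = |262.88 − 270.3180| = S$7.44 per share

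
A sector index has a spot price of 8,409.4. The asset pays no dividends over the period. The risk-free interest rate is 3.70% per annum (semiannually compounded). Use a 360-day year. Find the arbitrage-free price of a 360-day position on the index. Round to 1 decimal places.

F = S · (1+r/2)^(2T)
= 8409.4 × 1.037342
F = 8,723.4

8,723.4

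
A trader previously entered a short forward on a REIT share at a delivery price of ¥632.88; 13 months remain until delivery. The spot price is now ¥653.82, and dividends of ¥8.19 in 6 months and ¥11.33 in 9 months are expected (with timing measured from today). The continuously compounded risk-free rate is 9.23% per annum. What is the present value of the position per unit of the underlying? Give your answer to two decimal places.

-¥62.77

PV(remaining dividends) I = 8.19·e^(−0.0923·6/12) + 11.33·e^(−0.0923·9/12) = 18.3928
Current forward F = (S − I)·e^(rT) = (653.82 − 18.3928)·e^(0.0923·13/12) = 635.4272 × 1.105162 = 702.2500
Value (long) = (F − K)·e^(−rT) = (702.2500 − 632.88) × 0.904845 = 62.7691
Short position value = −(long value) = -¥62.77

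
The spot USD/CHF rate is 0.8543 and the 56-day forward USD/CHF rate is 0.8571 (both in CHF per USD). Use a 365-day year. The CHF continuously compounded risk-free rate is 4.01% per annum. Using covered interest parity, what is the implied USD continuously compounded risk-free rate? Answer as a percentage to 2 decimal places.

F = S·e^((r_CHF − r_USD)T) ⇒ r_USD = r_CHF − ln(F/S)/T
ln(0.8571/0.8543) = 0.003272; /(56/365) = 0.021326
r_USD = 0.0401 − 0.021326 = 0.018774
r_USD = 1.88%

1.88%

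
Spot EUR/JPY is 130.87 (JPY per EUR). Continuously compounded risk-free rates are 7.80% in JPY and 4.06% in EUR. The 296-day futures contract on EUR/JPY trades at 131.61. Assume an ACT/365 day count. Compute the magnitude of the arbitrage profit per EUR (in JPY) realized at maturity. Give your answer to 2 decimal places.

3.29 per EUR (in JPY)

Fair futures: F* = S·e^(carry·T), with carry = (r_JPY − r_EUR) = 0.0780 − 0.0406 = 0.0374
F* = 130.87 · e^(0.0374 × 296/365) = 130.87 · e^0.030330 = 130.87 × 1.030795 = 134.9001
Market 131.61 < fair 134.9001: forward underpriced → reverse cash-and-carry (short spot, go long the forward).
At maturity, profit = |F_mkt − F*| = |131.61 − 134.9001| = 3.29 per EUR (in JPY)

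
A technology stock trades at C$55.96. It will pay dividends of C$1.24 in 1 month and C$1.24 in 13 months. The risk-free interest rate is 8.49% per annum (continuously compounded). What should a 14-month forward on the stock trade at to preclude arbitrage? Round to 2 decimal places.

PV(dividends) I = 1.24·e^(−0.0849·1/12) + 1.24·e^(−0.0849·13/12)
I = 1.2313 + 1.1310 = 2.3623
F = (S − I)·e^(rT) = (55.96 − 2.3623) · e^(0.0849·14/12)
= 53.5977 · e^0.099050 = 53.5977 × 1.104122 = C$59.18

C$59.18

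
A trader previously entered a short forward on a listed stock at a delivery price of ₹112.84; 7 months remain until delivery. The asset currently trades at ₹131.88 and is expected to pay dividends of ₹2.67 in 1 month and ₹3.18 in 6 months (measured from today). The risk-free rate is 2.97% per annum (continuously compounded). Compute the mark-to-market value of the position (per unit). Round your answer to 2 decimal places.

-₹15.18

PV(remaining dividends) I = 2.67·e^(−0.0297·1/12) + 3.18·e^(−0.0297·6/12) = 5.7965
Current forward F = (S − I)·e^(rT) = (131.88 − 5.7965)·e^(0.0297·7/12) = 126.0835 × 1.017476 = 128.2869
Value (long) = (F − K)·e^(−rT) = (128.2869 − 112.84) × 0.982824 = 15.1816
Short position value = −(long value) = -₹15.18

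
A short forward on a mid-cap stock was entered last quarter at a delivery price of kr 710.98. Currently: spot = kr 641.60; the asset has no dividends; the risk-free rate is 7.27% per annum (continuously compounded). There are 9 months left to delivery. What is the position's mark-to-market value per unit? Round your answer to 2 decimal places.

kr 31.65

Current fair forward for the remaining 9 months: F = S·e^(r·T), r = 0.0727
F = 641.60 · e^(0.0727 × 9/12) = 641.60 × 1.056039 = 677.5546
Value of long forward = (F − K)·e^(−rT) = (677.5546 − 710.98) · e^(−0.0727·9/12)
= -33.4254 × 0.946935 = -31.65
Short position value = −(long value) = kr 31.65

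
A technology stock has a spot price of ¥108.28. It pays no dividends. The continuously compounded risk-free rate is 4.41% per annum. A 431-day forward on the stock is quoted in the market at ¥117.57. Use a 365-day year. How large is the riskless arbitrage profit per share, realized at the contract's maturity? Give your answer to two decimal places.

¥3.50 per share

Fair forward: F* = S·e^(carry·T), with carry = r = 0.0441
F* = 108.28 · e^(0.0441 × 431/365) = 108.28 · e^0.052074 = 108.28 × 1.053454 = ¥114.0680
Market ¥117.57 > fair ¥114.0680: forward overpriced → cash-and-carry (buy spot, short the forward).
At maturity, profit = |F_mkt − F*| = |117.57 − 114.0680| = ¥3.50 per share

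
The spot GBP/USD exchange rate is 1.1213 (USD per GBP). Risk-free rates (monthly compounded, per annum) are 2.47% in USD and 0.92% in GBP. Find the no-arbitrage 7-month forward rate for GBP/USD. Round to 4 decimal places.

1.1315

By covered interest parity, F = S · (1+r_USD/12)^(12T) / (1+r_GBP/12)^(12T)
= 1.1213 × 1.014498 / 1.005379 = 1.1213 × 1.009070
F = 1.1315 USD per GBP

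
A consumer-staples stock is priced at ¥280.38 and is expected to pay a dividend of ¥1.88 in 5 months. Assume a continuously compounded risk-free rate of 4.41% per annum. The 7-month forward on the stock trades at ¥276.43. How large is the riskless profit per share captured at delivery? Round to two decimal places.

PV(dividends) I = 1.88·e^(−0.0441·5/12) = 1.8458
Fair forward F* = (S − I)·e^(rT) = (280.38 − 1.8458)·e^0.025725 = 278.5342 × 1.026059 = 285.7925
Market ¥276.43 < fair 285.7925: forward underpriced → reverse cash-and-carry (short the stock, invest proceeds at r, pay the dividends, go long the forward).
Profit at T = |F_mkt − F*| = |276.43 − 285.7925| = ¥9.36 per share

¥9.36 per share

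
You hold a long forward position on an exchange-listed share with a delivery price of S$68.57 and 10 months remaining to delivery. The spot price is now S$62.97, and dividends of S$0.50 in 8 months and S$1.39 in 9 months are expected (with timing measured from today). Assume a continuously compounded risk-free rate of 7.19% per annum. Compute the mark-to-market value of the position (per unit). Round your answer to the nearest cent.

PV(remaining dividends) I = 0.50·e^(−0.0719·8/12) + 1.39·e^(−0.0719·9/12) = 1.7936
Current forward F = (S − I)·e^(rT) = (62.97 − 1.7936)·e^(0.0719·10/12) = 61.1764 × 1.061748 = 64.9539
Value (long) = (F − K)·e^(−rT) = (64.9539 − 68.57) × 0.941843 = -3.4058
Value = -S$3.41

-S$3.41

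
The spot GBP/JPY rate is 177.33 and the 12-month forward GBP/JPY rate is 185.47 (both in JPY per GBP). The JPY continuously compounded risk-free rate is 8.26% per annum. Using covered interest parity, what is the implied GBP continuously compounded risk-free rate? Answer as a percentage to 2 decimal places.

3.77%

F = S·e^((r_JPY − r_GBP)T) ⇒ r_GBP = r_JPY − ln(F/S)/T
ln(185.47/177.33) = 0.044881; /(12/12) = 0.044881
r_GBP = 0.0826 − 0.044881 = 0.037719
r_GBP = 3.77%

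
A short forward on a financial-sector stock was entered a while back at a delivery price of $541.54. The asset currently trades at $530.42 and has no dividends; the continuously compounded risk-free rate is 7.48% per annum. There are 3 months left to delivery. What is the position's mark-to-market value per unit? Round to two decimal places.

Current fair forward for the remaining 3 months: F = S·e^(r·T), r = 0.0748
F = 530.42 · e^(0.0748 × 3/12) = 530.42 × 1.018876 = 540.4322
Value of long forward = (F − K)·e^(−rT) = (540.4322 − 541.54) · e^(−0.0748·3/12)
= -1.1078 × 0.981474 = -1.09
Short position value = −(long value) = $1.09

$1.09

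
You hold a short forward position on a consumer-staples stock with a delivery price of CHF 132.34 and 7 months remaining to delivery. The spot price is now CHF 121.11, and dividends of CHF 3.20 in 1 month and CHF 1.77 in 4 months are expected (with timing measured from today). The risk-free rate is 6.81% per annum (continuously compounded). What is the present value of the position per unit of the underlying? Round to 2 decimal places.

CHF 10.99

PV(remaining dividends) I = 3.20·e^(−0.0681·1/12) + 1.77·e^(−0.0681·4/12) = 4.9122
Current forward F = (S − I)·e^(rT) = (121.11 − 4.9122)·e^(0.0681·7/12) = 116.1978 × 1.040525 = 120.9067
Value (long) = (F − K)·e^(−rT) = (120.9067 − 132.34) × 0.961054 = -10.9880
Short position value = −(long value) = CHF 10.99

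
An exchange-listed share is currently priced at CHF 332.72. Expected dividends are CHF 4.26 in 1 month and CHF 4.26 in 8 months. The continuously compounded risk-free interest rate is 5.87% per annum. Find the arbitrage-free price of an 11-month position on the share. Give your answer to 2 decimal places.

PV(dividends) I = 4.26·e^(−0.0587·1/12) + 4.26·e^(−0.0587·8/12)
I = 4.2392 + 4.0965 = 8.3357
F = (S − I)·e^(rT) = (332.72 − 8.3357) · e^(0.0587·11/12)
= 324.3843 · e^0.053808 = 324.3843 × 1.055282 = CHF 342.32

CHF 342.32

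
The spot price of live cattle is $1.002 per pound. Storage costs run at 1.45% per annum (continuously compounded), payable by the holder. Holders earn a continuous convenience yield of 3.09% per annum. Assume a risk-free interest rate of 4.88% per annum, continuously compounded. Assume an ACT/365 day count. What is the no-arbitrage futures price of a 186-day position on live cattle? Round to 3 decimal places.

Net carry = r + u − y = 0.0488 + 0.0145 − 0.0309 = 0.0324
F = S·e^((r+u−y)T) = 1.002 · e^(0.0324 × 186/365) = 1.002 · e^0.016511
= 1.002 × 1.016648 = $1.019 per pound

$1.019 per pound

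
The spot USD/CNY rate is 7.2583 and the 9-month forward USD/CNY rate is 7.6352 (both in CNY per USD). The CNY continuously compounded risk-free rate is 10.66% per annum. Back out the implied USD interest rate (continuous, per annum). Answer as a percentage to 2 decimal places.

F = S·e^((r_CNY − r_USD)T) ⇒ r_USD = r_CNY − ln(F/S)/T
ln(7.6352/7.2583) = 0.050623; /(9/12) = 0.067497
r_USD = 0.1066 − 0.067497 = 0.039103
r_USD = 3.91%

3.91%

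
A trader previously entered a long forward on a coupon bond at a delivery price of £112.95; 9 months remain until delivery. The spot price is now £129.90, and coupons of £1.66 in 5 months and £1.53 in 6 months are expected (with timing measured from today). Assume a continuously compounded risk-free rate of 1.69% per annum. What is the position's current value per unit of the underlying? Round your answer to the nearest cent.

£15.21

PV(remaining coupons) I = 1.66·e^(−0.0169·5/12) + 1.53·e^(−0.0169·6/12) = 3.1655
Current forward F = (S − I)·e^(rT) = (129.90 − 3.1655)·e^(0.0169·9/12) = 126.7345 × 1.012756 = 128.3511
Value (long) = (F − K)·e^(−rT) = (128.3511 − 112.95) × 0.987405 = 15.2071
Value = £15.21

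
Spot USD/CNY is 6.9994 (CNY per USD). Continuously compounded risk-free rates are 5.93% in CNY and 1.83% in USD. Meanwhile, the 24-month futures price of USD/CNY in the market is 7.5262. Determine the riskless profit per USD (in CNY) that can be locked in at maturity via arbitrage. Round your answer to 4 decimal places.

0.0713 per USD (in CNY)

Fair futures: F* = S·e^(carry·T), with carry = (r_CNY − r_USD) = 0.0593 − 0.0183 = 0.0410
F* = 6.9994 · e^(0.0410 × 24/12) = 6.9994 · e^0.082000 = 6.9994 × 1.085456 = 7.5975
Market 7.5262 < fair 7.5975: forward underpriced → reverse cash-and-carry (short spot, go long the forward).
At maturity, profit = |F_mkt − F*| = |7.5262 − 7.5975| = 0.0713 per USD (in CNY)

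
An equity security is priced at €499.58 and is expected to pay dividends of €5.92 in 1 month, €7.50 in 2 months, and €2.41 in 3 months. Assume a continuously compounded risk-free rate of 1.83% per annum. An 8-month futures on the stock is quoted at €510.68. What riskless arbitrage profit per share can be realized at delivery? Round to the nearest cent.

PV(dividends) I = 5.92·e^(−0.0183·1/12) + 7.50·e^(−0.0183·2/12) + 2.41·e^(−0.0183·3/12) = 15.7871
Fair futures F* = (S − I)·e^(rT) = (499.58 − 15.7871)·e^0.012200 = 483.7929 × 1.012275 = 489.7315
Market €510.68 > fair 489.7315: forward overpriced → cash-and-carry (borrow at r, buy the stock and collect the dividends, short the forward).
Profit at T = |F_mkt − F*| = |510.68 − 489.7315| = €20.95 per share

€20.95 per share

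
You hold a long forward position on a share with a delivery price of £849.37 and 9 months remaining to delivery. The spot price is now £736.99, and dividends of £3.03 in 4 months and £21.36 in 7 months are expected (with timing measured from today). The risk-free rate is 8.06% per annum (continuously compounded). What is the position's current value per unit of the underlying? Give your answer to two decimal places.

-£85.89

PV(remaining dividends) I = 3.03·e^(−0.0806·4/12) + 21.36·e^(−0.0806·7/12) = 23.3286
Current forward F = (S − I)·e^(rT) = (736.99 − 23.3286)·e^(0.0806·9/12) = 713.6614 × 1.062314 = 758.1325
Value (long) = (F − K)·e^(−rT) = (758.1325 − 849.37) × 0.941341 = -85.8856
Value = -£85.89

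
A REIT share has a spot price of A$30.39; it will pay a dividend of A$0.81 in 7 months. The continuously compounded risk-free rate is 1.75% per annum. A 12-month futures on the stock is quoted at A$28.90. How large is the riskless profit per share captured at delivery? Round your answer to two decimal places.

A$1.21 per share

PV(dividends) I = 0.81·e^(−0.0175·7/12) = 0.8018
Fair futures F* = (S − I)·e^(rT) = (30.39 − 0.8018)·e^0.017500 = 29.5882 × 1.017654 = 30.1106
Market A$28.90 < fair 30.1106: forward underpriced → reverse cash-and-carry (short the stock, invest proceeds at r, pay the dividends, go long the forward).
Profit at T = |F_mkt − F*| = |28.90 − 30.1106| = A$1.21 per share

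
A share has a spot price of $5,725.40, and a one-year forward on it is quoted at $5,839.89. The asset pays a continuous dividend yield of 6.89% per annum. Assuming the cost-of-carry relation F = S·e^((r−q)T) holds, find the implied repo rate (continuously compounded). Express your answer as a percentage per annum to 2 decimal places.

8.87%

From F = S·e^((r−q)T): (r − q) = ln(F/S)/T
ln(5839.89/5725.40) = ln(1.019997) = 0.019800
(r − q) = 0.019800 / (12/12) = 0.019800
r = ln(F/S)/T + q = 0.019800 + 0.0689 = 0.088700
r = 8.87%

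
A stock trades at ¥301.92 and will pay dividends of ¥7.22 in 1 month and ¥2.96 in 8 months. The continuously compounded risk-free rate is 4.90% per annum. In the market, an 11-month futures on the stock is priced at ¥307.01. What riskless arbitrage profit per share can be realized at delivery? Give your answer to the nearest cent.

PV(dividends) I = 7.22·e^(−0.0490·1/12) + 2.96·e^(−0.0490·8/12) = 10.0554
Fair futures F* = (S − I)·e^(rT) = (301.92 − 10.0554)·e^0.044917 = 291.8646 × 1.045941 = 305.2732
Market ¥307.01 > fair 305.2732: forward overpriced → cash-and-carry (borrow at r, buy the stock and collect the dividends, short the forward).
Profit at T = |F_mkt − F*| = |307.01 − 305.2732| = ¥1.74 per share

¥1.74 per share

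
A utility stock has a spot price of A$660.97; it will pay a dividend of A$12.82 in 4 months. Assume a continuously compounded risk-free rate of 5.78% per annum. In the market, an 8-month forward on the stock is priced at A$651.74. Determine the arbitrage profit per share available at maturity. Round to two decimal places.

A$22.13 per share

PV(dividends) I = 12.82·e^(−0.0578·4/12) = 12.5754
Fair forward F* = (S − I)·e^(rT) = (660.97 − 12.5754)·e^0.038533 = 648.3946 × 1.039285 = 673.8668
Market A$651.74 < fair 673.8668: forward underpriced → reverse cash-and-carry (short the stock, invest proceeds at r, pay the dividends, go long the forward).
Profit at T = |F_mkt − F*| = |651.74 − 673.8668| = A$22.13 per share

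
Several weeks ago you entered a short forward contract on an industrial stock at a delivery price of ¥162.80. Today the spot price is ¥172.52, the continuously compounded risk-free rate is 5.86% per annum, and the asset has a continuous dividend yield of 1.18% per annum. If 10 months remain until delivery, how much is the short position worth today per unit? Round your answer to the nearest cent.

Current fair forward for the remaining 10 months: F = S·e^((r − q)·T), (r − q) = 0.0586 − 0.0118 = 0.0468
F = 172.52 · e^(0.0468 × 10/12) = 172.52 × 1.039770 = 179.3811
Value of long forward = (F − K)·e^(−rT) = (179.3811 − 162.80) · e^(−0.0586·10/12)
= 16.5811 × 0.952340 = 15.79
Short position value = −(long value) = -¥15.79

-¥15.79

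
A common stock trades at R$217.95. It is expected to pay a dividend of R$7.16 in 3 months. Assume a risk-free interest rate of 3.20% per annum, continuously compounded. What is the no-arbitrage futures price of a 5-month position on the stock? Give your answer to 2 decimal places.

R$213.68

PV(dividends) I = 7.16·e^(−0.0320·3/12)
I = 7.1029
F = (S − I)·e^(rT) = (217.95 − 7.1029) · e^(0.0320·5/12)
= 210.8471 · e^0.013333 = 210.8471 × 1.013422 = R$213.68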